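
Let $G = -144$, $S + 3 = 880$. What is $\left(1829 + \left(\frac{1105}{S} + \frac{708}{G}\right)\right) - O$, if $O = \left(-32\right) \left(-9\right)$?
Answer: $\frac{16179001}{10524} \approx 1537.3$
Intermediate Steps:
$S = 877$ ($S = -3 + 880 = 877$)
$O = 288$
$\left(1829 + \left(\frac{1105}{S} + \frac{708}{G}\right)\right) - O = \left(1829 + \left(\frac{1105}{877} + \frac{708}{-144}\right)\right) - 288 = \left(1829 + \left(1105 \cdot \frac{1}{877} + 708 \left(- \frac{1}{144}\right)\right)\right) - 288 = \left(1829 + \left(\frac{1105}{877} - \frac{59}{12}\right)\right) - 288 = \left(1829 - \frac{38483}{10524}\right) - 288 = \frac{19209913}{10524} - 288 = \frac{16179001}{10524}$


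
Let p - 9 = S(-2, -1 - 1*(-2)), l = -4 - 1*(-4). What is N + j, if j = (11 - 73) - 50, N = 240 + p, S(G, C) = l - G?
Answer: 139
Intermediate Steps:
l = 0 (l = -4 + 4 = 0)
S(G, C) = -G (S(G, C) = 0 - G = -G)
p = 11 (p = 9 - 1*(-2) = 9 + 2 = 11)
N = 251 (N = 240 + 11 = 251)
j = -112 (j = -62 - 50 = -112)
N + j = 251 - 112 = 139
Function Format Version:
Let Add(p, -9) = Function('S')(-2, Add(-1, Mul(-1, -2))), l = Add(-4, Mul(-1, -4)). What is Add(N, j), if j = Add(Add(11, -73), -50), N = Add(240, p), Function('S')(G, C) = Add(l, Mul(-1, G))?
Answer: 139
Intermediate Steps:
l = 0 (l = Add(-4, 4) = 0)
Function('S')(G, C) = Mul(-1, G) (Function('S')(G, C) = Add(0, Mul(-1, G)) = Mul(-1, G))
p = 11 (p = Add(9, Mul(-1, -2)) = Add(9, 2) = 11)
N = 251 (N = Add(240, 11) = 251)
j = -112 (j = Add(-62, -50) = -112)
Add(N, j) = Add(251, -112) = 139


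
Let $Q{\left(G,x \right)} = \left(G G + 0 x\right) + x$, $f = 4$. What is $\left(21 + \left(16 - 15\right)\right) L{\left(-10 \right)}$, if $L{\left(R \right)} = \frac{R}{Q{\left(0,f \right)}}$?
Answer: $-55$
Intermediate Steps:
$Q{\left(G,x \right)} = x + G^{2}$ ($Q{\left(G,x \right)} = \left(G^{2} + 0\right) + x = G^{2} + x = x + G^{2}$)
$L{\left(R \right)} = \frac{R}{4}$ ($L{\left(R \right)} = \frac{R}{4 + 0^{2}} = \frac{R}{4 + 0} = \frac{R}{4}$)
$\left(21 + \left(16 - 15\right)\right) L{\left(-10 \right)} = \left(21 + \left(16 - 15\right)\right) \frac{1}{4} \left(-10\right) = \left(21 + 1\right) \left(- \frac{5}{2}\right) = 22 \left(- \frac{5}{2}\right) = -55$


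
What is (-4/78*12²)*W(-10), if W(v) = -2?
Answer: 192/13 ≈ 14.769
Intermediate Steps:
(-4/78*12²)*W(-10) = (-4/78*12²)*(-2) = (-4*1/78*144)*(-2) = -2/39*144*(-2) = -96/13*(-2) = 192/13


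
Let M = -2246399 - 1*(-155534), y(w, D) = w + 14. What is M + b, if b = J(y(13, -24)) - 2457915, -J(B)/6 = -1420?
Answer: -4540260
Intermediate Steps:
y(w, D) = 14 + w
J(B) = 8520 (J(B) = -6*(-1420) = 8520)
b = -2449395 (b = 8520 - 2457915 = -2449395)
M = -2090865 (M = -2246399 + 155534 = -2090865)
M + b = -2090865 - 2449395 = -4540260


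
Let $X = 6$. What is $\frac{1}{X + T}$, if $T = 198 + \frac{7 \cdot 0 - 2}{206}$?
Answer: $\frac{103}{21011} \approx 0.0049022$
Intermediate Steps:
$T = \frac{20393}{103}$ ($T = 198 + \left(0 - 2\right) \frac{1}{206} = 198 - \frac{1}{103} = \frac{20393}{103} \approx 197.99$)
$\frac{1}{X + T} = \frac{1}{6 + \frac{20393}{103}} = \frac{1}{\frac{21011}{103}} = \frac{103}{21011}$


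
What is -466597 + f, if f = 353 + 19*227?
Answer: -461931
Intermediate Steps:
f = 4666 (f = 353 + 4313 = 4666)
-466597 + f = -466597 + 4666 = -461931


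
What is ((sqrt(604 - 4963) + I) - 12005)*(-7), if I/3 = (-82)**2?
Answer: -57169 - 7*I*sqrt(4359) ≈ -57169.0 - 462.16*I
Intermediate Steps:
I = 20172 (I = 3*(-82)**2 = 3*6724 = 20172)
((sqrt(604 - 4963) + I) - 12005)*(-7) = ((sqrt(604 - 4963) + 20172) - 12005)*(-7) = ((sqrt(-4359) + 20172) - 12005)*(-7) = ((I*sqrt(4359) + 20172) - 12005)*(-7) = ((20172 + I*sqrt(4359)) - 12005)*(-7) = (8167 + I*sqrt(4359))*(-7) = -57169 - 7*I*sqrt(4359)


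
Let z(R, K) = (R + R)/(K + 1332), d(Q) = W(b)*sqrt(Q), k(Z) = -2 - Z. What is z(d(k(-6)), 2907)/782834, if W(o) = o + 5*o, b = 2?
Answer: 8/553072221 ≈ 1.4465e-8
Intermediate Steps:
W(o) = 6*o
d(Q) = 12*sqrt(Q) (d(Q) = (6*2)*sqrt(Q) = 12*sqrt(Q))
z(R, K) = 2*R/(1332 + K) (z(R, K) = (2*R)/(1332 + K) = 2*R/(1332 + K))
z(d(k(-6)), 2907)/782834 = (2*(12*sqrt(-2 - 1*(-6)))/(1332 + 2907))/782834 = (2*(12*sqrt(-2 + 6))/4239)*(1/782834) = (2*(12*sqrt(4))*(1/4239))*(1/782834) = (2*(12*2)*(1/4239))*(1/782834) = (2*24*(1/4239))*(1/782834) = (16/1413)*(1/782834) = 8/553072221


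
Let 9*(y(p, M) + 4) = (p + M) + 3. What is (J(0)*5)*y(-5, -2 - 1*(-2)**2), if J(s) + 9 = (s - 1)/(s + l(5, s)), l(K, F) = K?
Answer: 2024/9 ≈ 224.89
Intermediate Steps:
y(p, M) = -11/3 + M/9 + p/9 (y(p, M) = -4 + ((p + M) + 3)/9 = -4 + ((M + p) + 3)/9 = -4 + (3 + M + p)/9 = -4 + (1/3 + M/9 + p/9) = -11/3 + M/9 + p/9)
J(s) = -9 + (-1 + s)/(5 + s) (J(s) = -9 + (s - 1)/(s + 5) = -9 + (-1 + s)/(5 + s))
(J(0)*5)*y(-5, -2 - 1*(-2)**2) = ((2*(-23 - 4*0)/(5 + 0))*5)*(-11/3 + (-2 - 1*(-2)**2)/9 + (1/9)*(-5)) = ((2*(-23 + 0)/5)*5)*(-11/3 + (-2 - 1*4)/9 - 5/9) = ((2*(1/5)*(-23))*5)*(-11/3 + (-2 - 4)/9 - 5/9) = (-46/5*5)*(-11/3 + (1/9)*(-6) - 5/9) = -46*(-11/3 - 2/3 - 5/9) = -46*(-44/9) = 2024/9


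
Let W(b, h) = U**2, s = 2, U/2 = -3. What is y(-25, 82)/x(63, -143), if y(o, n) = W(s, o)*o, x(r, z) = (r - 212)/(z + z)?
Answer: -257400/149 ≈ -1727.5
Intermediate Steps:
x(r, z) = (-212 + r)/(2*z) (x(r, z) = (-212 + r)/((2*z)) = (-212 + r)*(1/(2*z)) = (-212 + r)/(2*z))
U = -6 (U = 2*(-3) = -6)
W(b, h) = 36 (W(b, h) = (-6)**2 = 36)
y(o, n) = 36*o
y(-25, 82)/x(63, -143) = (36*(-25))/(((1/2)*(-212 + 63)/(-143))) = -900/((1/2)*(-1/143)*(-149)) = -900/149/286 = -900*286/149 = -257400/149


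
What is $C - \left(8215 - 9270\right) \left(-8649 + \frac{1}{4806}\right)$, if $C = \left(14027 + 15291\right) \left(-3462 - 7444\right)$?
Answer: $- \frac{1580533854163}{4806} \approx -3.2887 \cdot 10^{8}$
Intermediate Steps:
$C = -319742108$ ($C = 29318 \left(-10906\right) = -319742108$)
$C - \left(8215 - 9270\right) \left(-8649 + \frac{1}{4806}\right) = -319742108 - \left(8215 - 9270\right) \left(-8649 + \frac{1}{4806}\right) = -319742108 - - 1055 \left(-8649 + \frac{1}{4806}\right) = -319742108 - \left(-1055\right) \left(- \frac{41567093}{4806}\right) = -319742108 - \frac{43853283115}{4806} = - \frac{1580533854163}{4806}$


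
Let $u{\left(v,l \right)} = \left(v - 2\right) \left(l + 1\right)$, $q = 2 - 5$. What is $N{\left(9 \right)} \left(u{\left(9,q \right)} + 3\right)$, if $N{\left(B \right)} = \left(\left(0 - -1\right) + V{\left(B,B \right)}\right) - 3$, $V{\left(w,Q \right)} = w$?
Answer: $-77$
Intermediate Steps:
$N{\left(B \right)} = -2 + B$ ($N{\left(B \right)} = \left(\left(0 - -1\right) + B\right) - 3 = \left(\left(0 + 1\right) + B\right) - 3 = \left(1 + B\right) - 3 = -2 + B$)
$q = -3$
$u{\left(v,l \right)} = \left(1 + l\right) \left(-2 + v\right)$ ($u{\left(v,l \right)} = \left(v - 2\right) \left(1 + l\right) = \left(-2 + v\right) \left(1 + l\right) = \left(1 + l\right) \left(-2 + v\right)$)
$N{\left(9 \right)} \left(u{\left(9,q \right)} + 3\right) = \left(-2 + 9\right) \left(\left(-2 + 9 - -6 - 27\right) + 3\right) = 7 \left(\left(-2 + 9 + 6 - 27\right) + 3\right) = 7 \left(-14 + 3\right) = 7 \left(-11\right) = -77$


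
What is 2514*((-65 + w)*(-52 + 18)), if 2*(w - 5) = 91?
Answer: 1239402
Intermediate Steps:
w = 101/2 (w = 5 + (½)*91 = 5 + 91/2 = 101/2 ≈ 50.500)
2514*((-65 + w)*(-52 + 18)) = 2514*((-65 + 101/2)*(-52 + 18)) = 2514*(-29/2*(-34)) = 2514*493 = 1239402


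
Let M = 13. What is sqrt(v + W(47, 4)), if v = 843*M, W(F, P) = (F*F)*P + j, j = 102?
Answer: sqrt(19897) ≈ 141.06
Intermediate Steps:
W(F, P) = 102 + P*F**2 (W(F, P) = (F*F)*P + 102 = F**2*P + 102 = P*F**2 + 102 = 102 + P*F**2)
v = 10959 (v = 843*13 = 10959)
sqrt(v + W(47, 4)) = sqrt(10959 + (102 + 4*47**2)) = sqrt(10959 + (102 + 4*2209)) = sqrt(10959 + (102 + 8836)) = sqrt(10959 + 8938) = sqrt(19897)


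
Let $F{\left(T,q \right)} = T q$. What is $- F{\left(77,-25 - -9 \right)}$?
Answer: $1232$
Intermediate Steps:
$- F{\left(77,-25 - -9 \right)} = - 77 \left(-25 - -9\right) = - 77 \left(-25 + 9\right) = - 77 \left(-16\right) = \left(-1\right) \left(-1232\right) = 1232$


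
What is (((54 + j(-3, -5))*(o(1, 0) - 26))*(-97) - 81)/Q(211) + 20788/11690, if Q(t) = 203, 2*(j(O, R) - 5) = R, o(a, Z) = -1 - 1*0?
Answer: 247583327/339010 ≈ 730.31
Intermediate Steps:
o(a, Z) = -1 (o(a, Z) = -1 + 0 = -1)
j(O, R) = 5 + R/2
(((54 + j(-3, -5))*(o(1, 0) - 26))*(-97) - 81)/Q(211) + 20788/11690 = (((54 + (5 + (1/2)*(-5)))*(-1 - 26))*(-97) - 81)/203 + 20788/11690 = (((54 + (5 - 5/2))*(-27))*(-97) - 81)*(1/203) + 20788*(1/11690) = (((54 + 5/2)*(-27))*(-97) - 81)*(1/203) + 10394/5845 = (((113/2)*(-27))*(-97) - 81)*(1/203) + 10394/5845 = (-3051/2*(-97) - 81)*(1/203) + 10394/5845 = (295947/2 - 81)*(1/203) + 10394/5845 = (295785/2)*(1/203) + 10394/5845 = 42255/58 + 10394/5845 = 247583327/339010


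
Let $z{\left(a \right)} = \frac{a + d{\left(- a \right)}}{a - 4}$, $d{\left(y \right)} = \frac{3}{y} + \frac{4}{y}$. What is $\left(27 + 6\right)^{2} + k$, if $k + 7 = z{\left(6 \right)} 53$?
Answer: $\frac{14521}{12} \approx 1210.1$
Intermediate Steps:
$d{\left(y \right)} = \frac{7}{y}$
$z{\left(a \right)} = \frac{a - \frac{7}{a}}{-4 + a}$ ($z{\left(a \right)} = \frac{a + \frac{7}{\left(-1\right) a}}{a - 4} = \frac{a + 7 \left(- \frac{1}{a}\right)}{-4 + a} = \frac{a - \frac{7}{a}}{-4 + a}$)
$k = \frac{1453}{12}$ ($k = -7 + \frac{-7 + 6^{2}}{6 \left(-4 + 6\right)} 53 = -7 + \frac{-7 + 36}{6 \cdot 2} \cdot 53 = -7 + \frac{1}{6} \cdot \frac{1}{2} \cdot 29 \cdot 53 = -7 + \frac{29}{12} \cdot 53 = -7 + \frac{1537}{12} = \frac{1453}{12} \approx 121.08$)
$\left(27 + 6\right)^{2} + k = \left(27 + 6\right)^{2} + \frac{1453}{12} = 33^{2} + \frac{1453}{12} = 1089 + \frac{1453}{12} = \frac{14521}{12}$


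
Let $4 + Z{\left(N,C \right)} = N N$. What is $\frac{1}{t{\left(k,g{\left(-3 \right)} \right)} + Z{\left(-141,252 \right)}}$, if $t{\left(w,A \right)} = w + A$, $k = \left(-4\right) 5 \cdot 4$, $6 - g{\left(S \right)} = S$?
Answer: $\frac{1}{19806} \approx 5.049 \cdot 10^{-5}$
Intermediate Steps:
$Z{\left(N,C \right)} = -4 + N^{2}$ ($Z{\left(N,C \right)} = -4 + N N = -4 + N^{2}$)
$g{\left(S \right)} = 6 - S$
$k = -80$ ($k = \left(-20\right) 4 = -80$)
$t{\left(w,A \right)} = A + w$
$\frac{1}{t{\left(k,g{\left(-3 \right)} \right)} + Z{\left(-141,252 \right)}} = \frac{1}{\left(\left(6 - -3\right) - 80\right) - \left(4 - \left(-141\right)^{2}\right)} = \frac{1}{\left(\left(6 + 3\right) - 80\right) + \left(-4 + 19881\right)} = \frac{1}{\left(9 - 80\right) + 19877} = \frac{1}{-71 + 19877} = \frac{1}{19806}$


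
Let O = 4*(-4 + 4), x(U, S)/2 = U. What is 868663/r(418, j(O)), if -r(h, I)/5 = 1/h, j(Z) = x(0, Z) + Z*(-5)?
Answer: -363101134/5 ≈ -7.2620e+7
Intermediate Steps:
x(U, S) = 2*U
O = 0 (O = 4*0 = 0)
j(Z) = -5*Z (j(Z) = 2*0 + Z*(-5) = 0 - 5*Z = -5*Z)
r(h, I) = -5/h
868663/r(418, j(O)) = 868663/((-5/418)) = 868663/((-5*1/418)) = 868663/(-5/418) = 868663*(-418/5) = -363101134/5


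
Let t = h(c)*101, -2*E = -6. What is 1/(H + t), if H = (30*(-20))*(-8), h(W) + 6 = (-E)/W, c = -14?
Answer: 14/59019 ≈ 0.00023721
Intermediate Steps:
E = 3 (E = -½*(-6) = 3)
h(W) = -6 - 3/W (h(W) = -6 + (-1*3)/W = -6 - 3/W)
H = 4800 (H = -600*(-8) = 4800)
t = -8181/14 (t = (-6 - 3/(-14))*101 = (-6 - 3*(-1/14))*101 = (-6 + 3/14)*101 = -81/14*101 = -8181/14 ≈ -584.36)
1/(H + t) = 1/(4800 - 8181/14) = 1/(59019/14) = 14/59019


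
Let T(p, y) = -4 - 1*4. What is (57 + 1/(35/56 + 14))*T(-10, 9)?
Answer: -53416/117 ≈ -456.55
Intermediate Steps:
T(p, y) = -8 (T(p, y) = -4 - 4 = -8)
(57 + 1/(35/56 + 14))*T(-10, 9) = (57 + 1/(35/56 + 14))*(-8) = (57 + 1/(35*(1/56) + 14))*(-8) = (57 + 1/(5/8 + 14))*(-8) = (57 + 1/(117/8))*(-8) = (57 + 8/117)*(-8) = (6677/117)*(-8) = -53416/117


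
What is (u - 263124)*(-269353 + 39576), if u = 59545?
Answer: 46777771883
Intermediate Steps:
(u - 263124)*(-269353 + 39576) = (59545 - 263124)*(-269353 + 39576) = -203579*(-229777) = 46777771883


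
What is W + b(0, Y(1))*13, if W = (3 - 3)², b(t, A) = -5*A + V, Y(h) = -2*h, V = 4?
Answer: 182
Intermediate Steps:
b(t, A) = 4 - 5*A (b(t, A) = -5*A + 4 = 4 - 5*A)
W = 0 (W = 0² = 0)
W + b(0, Y(1))*13 = 0 + (4 - (-10))*13 = 0 + (4 - 5*(-2))*13 = 0 + (4 + 10)*13 = 0 + 14*13 = 0 + 182 = 182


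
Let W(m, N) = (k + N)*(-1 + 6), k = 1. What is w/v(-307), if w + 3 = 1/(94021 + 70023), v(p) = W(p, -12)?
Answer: 492131/9022420 ≈ 0.054545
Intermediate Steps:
W(m, N) = 5 + 5*N (W(m, N) = (1 + N)*(-1 + 6) = (1 + N)*5 = 5 + 5*N)
v(p) = -55 (v(p) = 5 + 5*(-12) = 5 - 60 = -55)
w = -492131/164044 (w = -3 + 1/(94021 + 70023) = -3 + 1/164044 = -492131/164044 ≈ -3.0000)
w/v(-307) = -492131/164044/(-55) = -492131/164044*(-1/55) = 492131/9022420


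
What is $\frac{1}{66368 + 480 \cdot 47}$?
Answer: $\frac{1}{88928} \approx 1.1245 \cdot 10^{-5}$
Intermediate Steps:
$\frac{1}{66368 + 480 \cdot 47} = \frac{1}{66368 + 22560} = \frac{1}{88928}$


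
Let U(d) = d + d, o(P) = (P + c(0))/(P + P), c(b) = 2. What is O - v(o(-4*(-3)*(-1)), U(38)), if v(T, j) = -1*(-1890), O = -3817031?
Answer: -3818921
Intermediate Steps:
o(P) = (2 + P)/(2*P) (o(P) = (P + 2)/(P + P) = (2 + P)/((2*P)) = (2 + P)*(1/(2*P)) = (2 + P)/(2*P))
U(d) = 2*d
v(T, j) = 1890
O - v(o(-4*(-3)*(-1)), U(38)) = -3817031 - 1*1890 = -3817031 - 1890 = -3818921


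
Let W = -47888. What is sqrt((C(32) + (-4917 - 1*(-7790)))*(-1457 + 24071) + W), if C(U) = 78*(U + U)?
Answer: sqrt(177811222) ≈ 13335.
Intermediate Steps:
C(U) = 156*U (C(U) = 78*(2*U) = 156*U)
sqrt((C(32) + (-4917 - 1*(-7790)))*(-1457 + 24071) + W) = sqrt((156*32 + (-4917 - 1*(-7790)))*(-1457 + 24071) - 47888) = sqrt((4992 + (-4917 + 7790))*22614 - 47888) = sqrt((4992 + 2873)*22614 - 47888) = sqrt(7865*22614 - 47888) = sqrt(177859110 - 47888) = sqrt(177811222)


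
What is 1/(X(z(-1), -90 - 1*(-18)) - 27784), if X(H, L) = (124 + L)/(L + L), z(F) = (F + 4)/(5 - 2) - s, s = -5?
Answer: -36/1000237 ≈ -3.5991e-5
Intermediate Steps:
z(F) = 19/3 + F/3 (z(F) = (F + 4)/(5 - 2) - 1*(-5) = (4 + F)/3 + 5 = (4 + F)*(1/3) + 5 = (4/3 + F/3) + 5 = 19/3 + F/3)
X(H, L) = (124 + L)/(2*L) (X(H, L) = (124 + L)/((2*L)) = (124 + L)*(1/(2*L)) = (124 + L)/(2*L))
1/(X(z(-1), -90 - 1*(-18)) - 27784) = 1/((124 + (-90 - 1*(-18)))/(2*(-90 - 1*(-18))) - 27784) = 1/((124 + (-90 + 18))/(2*(-90 + 18)) - 27784) = 1/((1/2)*(124 - 72)/(-72) - 27784) = 1/((1/2)*(-1/72)*52 - 27784) = 1/(-13/36 - 27784) = 1/(-1000237/36) = -36/1000237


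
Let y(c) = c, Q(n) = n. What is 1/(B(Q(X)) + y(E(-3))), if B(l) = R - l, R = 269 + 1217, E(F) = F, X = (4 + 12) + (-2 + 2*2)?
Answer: 1/1465 ≈ 0.00068259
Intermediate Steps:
X = 18 (X = 16 + (-2 + 4) = 16 + 2 = 18)
R = 1486
B(l) = 1486 - l
1/(B(Q(X)) + y(E(-3))) = 1/((1486 - 1*18) - 3) = 1/((1486 - 18) - 3) = 1/(1468 - 3) = 1/1465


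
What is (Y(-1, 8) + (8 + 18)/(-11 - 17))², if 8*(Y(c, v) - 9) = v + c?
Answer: 251001/3136 ≈ 80.039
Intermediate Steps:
Y(c, v) = 9 + c/8 + v/8 (Y(c, v) = 9 + (v + c)/8 = 9 + (c + v)/8 = 9 + (c/8 + v/8) = 9 + c/8 + v/8)
(Y(-1, 8) + (8 + 18)/(-11 - 17))² = ((9 + (⅛)*(-1) + (⅛)*8) + (8 + 18)/(-11 - 17))² = ((9 - ⅛ + 1) + 26/(-28))² = (79/8 + 26*(-1/28))² = (79/8 - 13/14)² = (501/56)² = 251001/3136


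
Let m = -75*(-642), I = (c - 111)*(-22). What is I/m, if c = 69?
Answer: 154/8025 ≈ 0.019190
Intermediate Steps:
I = 924 (I = (69 - 111)*(-22) = -42*(-22) = 924)
m = 48150
I/m = 924/48150 = 924*(1/48150) = 154/8025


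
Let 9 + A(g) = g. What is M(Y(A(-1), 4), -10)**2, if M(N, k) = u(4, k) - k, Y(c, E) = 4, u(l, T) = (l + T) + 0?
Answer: 16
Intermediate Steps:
A(g) = -9 + g
u(l, T) = T + l (u(l, T) = (T + l) + 0 = T + l)
M(N, k) = 4 (M(N, k) = (k + 4) - k = (4 + k) - k = 4)
M(Y(A(-1), 4), -10)**2 = 4**2 = 16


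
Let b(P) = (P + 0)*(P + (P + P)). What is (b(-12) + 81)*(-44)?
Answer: -22572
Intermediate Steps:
b(P) = 3*P**2 (b(P) = P*(P + 2*P) = P*(3*P) = 3*P**2)
(b(-12) + 81)*(-44) = (3*(-12)**2 + 81)*(-44) = (3*144 + 81)*(-44) = (432 + 81)*(-44) = 513*(-44) = -22572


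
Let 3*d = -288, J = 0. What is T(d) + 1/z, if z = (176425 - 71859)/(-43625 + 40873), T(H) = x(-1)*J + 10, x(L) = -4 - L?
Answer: 521454/52283 ≈ 9.9737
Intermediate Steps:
d = -96 (d = (1/3)*(-288) = -96)
T(H) = 10 (T(H) = (-4 - 1*(-1))*0 + 10 = (-4 + 1)*0 + 10 = -3*0 + 10 = 0 + 10 = 10)
z = -52283/1376 (z = 104566/(-2752) = 104566*(-1/2752) = -52283/1376 ≈ -37.996)
T(d) + 1/z = 10 + 1/(-52283/1376) = 10 - 1376/52283 = 521454/52283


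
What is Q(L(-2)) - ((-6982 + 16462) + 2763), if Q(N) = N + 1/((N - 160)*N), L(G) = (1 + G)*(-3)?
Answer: -5765041/471 ≈ -12240.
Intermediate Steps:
L(G) = -3 - 3*G
Q(N) = N + 1/(N*(-160 + N)) (Q(N) = N + 1/((-160 + N)*N) = N + 1/(N*(-160 + N)))
Q(L(-2)) - ((-6982 + 16462) + 2763) = (1 + (-3 - 3*(-2))³ - 160*(-3 - 3*(-2))²)/((-3 - 3*(-2))*(-160 + (-3 - 3*(-2)))) - ((-6982 + 16462) + 2763) = (1 + (-3 + 6)³ - 160*(-3 + 6)²)/((-3 + 6)*(-160 + (-3 + 6))) - (9480 + 2763) = (1 + 3³ - 160*3²)/(3*(-160 + 3)) - 1*12243 = (⅓)*(1 + 27 - 160*9)/(-157) - 12243 = (⅓)*(-1/157)*(1 + 27 - 1440) - 12243 = (⅓)*(-1/157)*(-1412) - 12243 = 1412/471 - 12243 = -5765041/471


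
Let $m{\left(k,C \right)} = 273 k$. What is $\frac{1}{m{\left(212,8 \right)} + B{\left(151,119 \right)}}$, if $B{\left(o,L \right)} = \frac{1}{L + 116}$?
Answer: $\frac{235}{13600861} \approx 1.7278 \cdot 10^{-5}$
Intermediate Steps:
$B{\left(o,L \right)} = \frac{1}{116 + L}$
$\frac{1}{m{\left(212,8 \right)} + B{\left(151,119 \right)}} = \frac{1}{273 \cdot 212 + \frac{1}{116 + 119}} = \frac{1}{57876 + \frac{1}{235}} = \frac{1}{\frac{13600861}{235}} = \frac{235}{13600861}$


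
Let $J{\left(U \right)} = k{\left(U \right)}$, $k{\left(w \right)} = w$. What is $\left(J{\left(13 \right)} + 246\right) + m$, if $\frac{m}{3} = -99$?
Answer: $-38$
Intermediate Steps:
$m = -297$ ($m = 3 \left(-99\right) = -297$)
$J{\left(U \right)} = U$
$\left(J{\left(13 \right)} + 246\right) + m = \left(13 + 246\right) - 297 = 259 - 297 = -38$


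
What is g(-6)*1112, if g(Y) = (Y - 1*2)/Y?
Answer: 4448/3 ≈ 1482.7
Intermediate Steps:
g(Y) = (-2 + Y)/Y (g(Y) = (Y - 2)/Y = (-2 + Y)/Y)
g(-6)*1112 = ((-2 - 6)/(-6))*1112 = -⅙*(-8)*1112 = (4/3)*1112 = 4448/3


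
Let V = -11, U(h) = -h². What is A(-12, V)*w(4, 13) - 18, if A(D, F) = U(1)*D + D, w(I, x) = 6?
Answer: -18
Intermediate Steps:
A(D, F) = 0 (A(D, F) = (-1*1²)*D + D = (-1*1)*D + D = -D + D = 0)
A(-12, V)*w(4, 13) - 18 = 0*6 - 18 = 0 - 18 = -18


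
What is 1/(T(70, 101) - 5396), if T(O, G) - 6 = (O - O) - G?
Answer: -1/5491 ≈ -0.00018212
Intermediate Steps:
T(O, G) = 6 - G (T(O, G) = 6 + ((O - O) - G) = 6 + (0 - G) = 6 - G)
1/(T(70, 101) - 5396) = 1/((6 - 1*101) - 5396) = 1/((6 - 101) - 5396) = 1/(-95 - 5396) = 1/(-5491) = -1/5491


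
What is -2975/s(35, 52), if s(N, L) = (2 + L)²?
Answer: -2975/2916 ≈ -1.0202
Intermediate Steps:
-2975/s(35, 52) = -2975/(2 + 52)² = -2975/(54²) = -2975/2916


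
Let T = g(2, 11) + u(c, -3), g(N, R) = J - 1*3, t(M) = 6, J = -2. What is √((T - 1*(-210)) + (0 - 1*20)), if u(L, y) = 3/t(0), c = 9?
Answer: √742/2 ≈ 13.620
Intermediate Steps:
u(L, y) = ½ (u(L, y) = 3/6 = 3*(⅙) = ½)
g(N, R) = -5 (g(N, R) = -2 - 1*3 = -2 - 3 = -5)
T = -9/2 (T = -5 + ½ = -9/2 ≈ -4.5000)
√((T - 1*(-210)) + (0 - 1*20)) = √((-9/2 - 1*(-210)) + (0 - 1*20)) = √((-9/2 + 210) + (0 - 20)) = √(411/2 - 20) = √(371/2) = √742/2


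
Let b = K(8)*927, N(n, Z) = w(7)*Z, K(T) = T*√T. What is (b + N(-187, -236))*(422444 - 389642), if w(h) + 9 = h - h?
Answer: 69671448 + 486519264*√2 ≈ 7.5771e+8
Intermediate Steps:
w(h) = -9 (w(h) = -9 + (h - h) = -9 + 0 = -9)
K(T) = T^(3/2)
N(n, Z) = -9*Z
b = 14832*√2 (b = 8^(3/2)*927 = (16*√2)*927 = 14832*√2 ≈ 20976.)
(b + N(-187, -236))*(422444 - 389642) = (14832*√2 - 9*(-236))*(422444 - 389642) = (14832*√2 + 2124)*32802 = (2124 + 14832*√2)*32802 = 69671448 + 486519264*√2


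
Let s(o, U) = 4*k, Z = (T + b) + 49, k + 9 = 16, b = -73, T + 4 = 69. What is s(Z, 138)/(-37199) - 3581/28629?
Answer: -134011231/1064970171 ≈ -0.12584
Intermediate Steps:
T = 65 (T = -4 + 69 = 65)
k = 7 (k = -9 + 16 = 7)
Z = 41 (Z = (65 - 73) + 49 = -8 + 49 = 41)
s(o, U) = 28 (s(o, U) = 4*7 = 28)
s(Z, 138)/(-37199) - 3581/28629 = 28/(-37199) - 3581/28629 = 28*(-1/37199) - 3581*1/28629 = -28/37199 - 3581/28629 = -134011231/1064970171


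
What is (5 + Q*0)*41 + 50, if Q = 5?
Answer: 255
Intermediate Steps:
(5 + Q*0)*41 + 50 = (5 + 5*0)*41 + 50 = (5 + 0)*41 + 50 = 5*41 + 50 = 205 + 50 = 255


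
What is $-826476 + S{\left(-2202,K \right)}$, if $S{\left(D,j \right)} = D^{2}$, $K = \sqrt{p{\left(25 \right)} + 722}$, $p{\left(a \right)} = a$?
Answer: $4022328$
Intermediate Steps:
$K = 3 \sqrt{83}$ ($K = \sqrt{25 + 722} = \sqrt{747} = 3 \sqrt{83} \approx 27.331$)
$-826476 + S{\left(-2202,K \right)} = -826476 + \left(-2202\right)^{2} = -826476 + 4848804 = 4022328$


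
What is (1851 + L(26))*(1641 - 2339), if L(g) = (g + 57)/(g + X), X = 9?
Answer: -45277864/35 ≈ -1.2937e+6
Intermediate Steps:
L(g) = (57 + g)/(9 + g) (L(g) = (g + 57)/(g + 9) = (57 + g)/(9 + g))
(1851 + L(26))*(1641 - 2339) = (1851 + (57 + 26)/(9 + 26))*(1641 - 2339) = (1851 + 83/35)*(-698) = (64868/35)*(-698) = -45277864/35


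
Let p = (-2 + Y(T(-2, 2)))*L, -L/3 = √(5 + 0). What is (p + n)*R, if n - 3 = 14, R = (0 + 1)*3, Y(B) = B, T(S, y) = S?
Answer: 51 + 36*√5 ≈ 131.50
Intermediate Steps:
L = -3*√5 (L = -3*√(5 + 0) = -3*√5 ≈ -6.7082)
R = 3 (R = 1*3 = 3)
n = 17 (n = 3 + 14 = 17)
p = 12*√5 (p = (-2 - 2)*(-3*√5) = -(-12)*√5 = 12*√5 ≈ 26.833)
(p + n)*R = (12*√5 + 17)*3 = (17 + 12*√5)*3 = 51 + 36*√5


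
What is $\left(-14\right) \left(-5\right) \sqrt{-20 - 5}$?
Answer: $350 i \approx 350.0 i$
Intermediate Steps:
$\left(-14\right) \left(-5\right) \sqrt{-20 - 5} = 70 \sqrt{-25} = 70 \cdot 5 i = 350 i$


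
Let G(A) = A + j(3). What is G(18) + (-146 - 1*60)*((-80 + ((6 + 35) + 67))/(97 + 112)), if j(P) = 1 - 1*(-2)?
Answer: -1379/209 ≈ -6.5981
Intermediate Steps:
j(P) = 3 (j(P) = 1 + 2 = 3)
G(A) = 3 + A (G(A) = A + 3 = 3 + A)
G(18) + (-146 - 1*60)*((-80 + ((6 + 35) + 67))/(97 + 112)) = (3 + 18) + (-146 - 1*60)*((-80 + ((6 + 35) + 67))/(97 + 112)) = 21 + (-146 - 60)*((-80 + (41 + 67))/209) = 21 - 206*(-80 + 108)/209 = 21 - 5768/209 = -1379/209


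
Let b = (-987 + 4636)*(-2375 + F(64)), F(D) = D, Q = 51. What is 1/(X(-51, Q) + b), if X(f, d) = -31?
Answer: -1/8432870 ≈ -1.1858e-7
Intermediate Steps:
b = -8432839 (b = (-987 + 4636)*(-2375 + 64) = 3649*(-2311) = -8432839)
1/(X(-51, Q) + b) = 1/(-31 - 8432839) = 1/(-8432870) = -1/8432870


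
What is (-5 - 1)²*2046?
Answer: 73656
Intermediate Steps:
(-5 - 1)²*2046 = (-6)²*2046 = 36*2046 = 73656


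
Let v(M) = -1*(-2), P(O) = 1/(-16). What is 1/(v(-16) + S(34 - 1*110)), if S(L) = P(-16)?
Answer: 16/31 ≈ 0.51613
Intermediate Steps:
P(O) = -1/16
S(L) = -1/16
v(M) = 2
1/(v(-16) + S(34 - 1*110)) = 1/(2 - 1/16) = 1/(31/16) = 16/31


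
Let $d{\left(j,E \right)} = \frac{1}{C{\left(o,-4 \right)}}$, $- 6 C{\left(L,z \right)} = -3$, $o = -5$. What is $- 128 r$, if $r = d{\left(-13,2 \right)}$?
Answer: $-256$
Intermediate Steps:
$C{\left(L,z \right)} = \frac{1}{2}$ ($C{\left(L,z \right)} = \left(- \frac{1}{6}\right) \left(-3\right) = \frac{1}{2}$)
$d{\left(j,E \right)} = 2$ ($d{\left(j,E \right)} = \frac{1}{\frac{1}{2}} = 2$)
$r = 2$
$- 128 r = \left(-128\right) 2 = -256$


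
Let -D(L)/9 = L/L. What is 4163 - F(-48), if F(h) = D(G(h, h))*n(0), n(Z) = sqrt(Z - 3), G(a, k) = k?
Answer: 4163 + 9*I*sqrt(3) ≈ 4163.0 + 15.588*I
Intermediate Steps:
n(Z) = sqrt(-3 + Z)
D(L) = -9 (D(L) = -9*L/L = -9*1 = -9)
F(h) = -9*I*sqrt(3) (F(h) = -9*sqrt(-3 + 0) = -9*I*sqrt(3))
4163 - F(-48) = 4163 - (-9)*I*sqrt(3) = 4163 + 9*I*sqrt(3)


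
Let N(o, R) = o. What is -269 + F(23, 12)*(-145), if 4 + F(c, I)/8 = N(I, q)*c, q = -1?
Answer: -315789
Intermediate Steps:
F(c, I) = -32 + 8*I*c (F(c, I) = -32 + 8*(I*c) = -32 + 8*I*c)
-269 + F(23, 12)*(-145) = -269 + (-32 + 8*12*23)*(-145) = -269 + (-32 + 2208)*(-145) = -269 + 2176*(-145) = -269 - 315520 = -315789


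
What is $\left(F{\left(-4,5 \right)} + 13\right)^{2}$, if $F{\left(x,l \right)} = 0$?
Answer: $169$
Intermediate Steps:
$\left(F{\left(-4,5 \right)} + 13\right)^{2} = \left(0 + 13\right)^{2} = 13^{2} = 169$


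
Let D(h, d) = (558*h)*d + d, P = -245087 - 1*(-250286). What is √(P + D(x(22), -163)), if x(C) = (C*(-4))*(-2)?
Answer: 2*I*√4000717 ≈ 4000.4*I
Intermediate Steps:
P = 5199 (P = -245087 + 250286 = 5199)
x(C) = 8*C (x(C) = -4*C*(-2) = 8*C)
D(h, d) = d + 558*d*h (D(h, d) = 558*d*h + d = d + 558*d*h)
√(P + D(x(22), -163)) = √(5199 - 163*(1 + 558*(8*22))) = √(5199 - 163*(1 + 558*176)) = √(5199 - 163*(1 + 98208)) = √(5199 - 163*98209) = √(5199 - 16008067) = √(-16002868) = 2*I*√4000717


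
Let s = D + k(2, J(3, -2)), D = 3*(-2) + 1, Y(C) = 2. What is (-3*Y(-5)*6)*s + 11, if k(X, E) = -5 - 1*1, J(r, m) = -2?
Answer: 407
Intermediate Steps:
k(X, E) = -6 (k(X, E) = -5 - 1 = -6)
D = -5 (D = -6 + 1 = -5)
s = -11 (s = -5 - 6 = -11)
(-3*Y(-5)*6)*s + 11 = (-3*2*6)*(-11) + 11 = -6*6*(-11) + 11 = -36*(-11) + 11 = 396 + 11 = 407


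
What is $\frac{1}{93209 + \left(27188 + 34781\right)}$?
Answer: $\frac{1}{155178} \approx 6.4442 \cdot 10^{-6}$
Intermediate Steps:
$\frac{1}{93209 + \left(27188 + 34781\right)} = \frac{1}{93209 + 61969} = \frac{1}{155178}$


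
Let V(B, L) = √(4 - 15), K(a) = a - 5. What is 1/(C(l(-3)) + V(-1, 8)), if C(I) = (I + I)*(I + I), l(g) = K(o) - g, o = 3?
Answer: 4/27 - I*√11/27 ≈ 0.14815 - 0.12284*I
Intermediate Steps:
K(a) = -5 + a
V(B, L) = I*√11 (V(B, L) = √(-11) = I*√11)
l(g) = -2 - g (l(g) = (-5 + 3) - g = -2 - g)
C(I) = 4*I² (C(I) = (2*I)*(2*I) = 4*I²)
1/(C(l(-3)) + V(-1, 8)) = 1/(4*(-2 - 1*(-3))² + I*√11) = 1/(4*(-2 + 3)² + I*√11) = 1/(4*1² + I*√11) = 1/(4*1 + I*√11) = 1/(4 + I*√11)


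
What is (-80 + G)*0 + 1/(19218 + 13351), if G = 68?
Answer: 1/32569 ≈ 3.0704e-5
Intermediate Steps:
(-80 + G)*0 + 1/(19218 + 13351) = (-80 + 68)*0 + 1/(19218 + 13351) = -12*0 + 1/32569 = 0 + 1/32569 = 1/32569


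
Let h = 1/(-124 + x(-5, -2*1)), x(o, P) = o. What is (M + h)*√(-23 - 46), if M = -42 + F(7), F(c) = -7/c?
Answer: -5548*I*√69/129 ≈ -357.25*I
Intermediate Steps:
h = -1/129 (h = 1/(-124 - 5) = 1/(-129) = -1/129 ≈ -0.0077519)
M = -43 (M = -42 - 7/7 = -42 - 7*⅐ = -42 - 1 = -43)
(M + h)*√(-23 - 46) = (-43 - 1/129)*√(-23 - 46) = -5548*I*√69/129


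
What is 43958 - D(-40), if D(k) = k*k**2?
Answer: 107958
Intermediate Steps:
D(k) = k**3
43958 - D(-40) = 43958 - 1*(-40)**3 = 43958 - 1*(-64000) = 43958 + 64000 = 107958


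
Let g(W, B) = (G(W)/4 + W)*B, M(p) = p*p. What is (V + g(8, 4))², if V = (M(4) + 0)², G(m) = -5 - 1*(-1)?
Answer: 80656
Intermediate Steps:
M(p) = p²
G(m) = -4 (G(m) = -5 + 1 = -4)
g(W, B) = B*(-1 + W) (g(W, B) = (-4/4 + W)*B = (-4*¼ + W)*B = (-1 + W)*B = B*(-1 + W))
V = 256 (V = (4² + 0)² = (16 + 0)² = 16² = 256)
(V + g(8, 4))² = (256 + 4*(-1 + 8))² = (256 + 4*7)² = (256 + 28)² = 284² = 80656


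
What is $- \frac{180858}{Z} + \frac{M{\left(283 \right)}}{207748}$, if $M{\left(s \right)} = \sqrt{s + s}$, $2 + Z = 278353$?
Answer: $- \frac{180858}{278351} + \frac{\sqrt{566}}{207748} \approx -0.64963$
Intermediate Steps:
$Z = 278351$ ($Z = -2 + 278353 = 278351$)
$M{\left(s \right)} = \sqrt{2} \sqrt{s}$ ($M{\left(s \right)} = \sqrt{2 s} = \sqrt{2} \sqrt{s}$)
$- \frac{180858}{Z} + \frac{M{\left(283 \right)}}{207748} = - \frac{180858}{278351} + \frac{\sqrt{2} \sqrt{283}}{207748} = \left(-180858\right) \frac{1}{278351} + \sqrt{566} \cdot \frac{1}{207748} = - \frac{180858}{278351} + \frac{\sqrt{566}}{207748}$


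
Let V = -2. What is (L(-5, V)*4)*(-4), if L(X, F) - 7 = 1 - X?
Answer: -208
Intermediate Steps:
L(X, F) = 8 - X (L(X, F) = 7 + (1 - X) = 8 - X)
(L(-5, V)*4)*(-4) = ((8 - 1*(-5))*4)*(-4) = ((8 + 5)*4)*(-4) = (13*4)*(-4) = 52*(-4) = -208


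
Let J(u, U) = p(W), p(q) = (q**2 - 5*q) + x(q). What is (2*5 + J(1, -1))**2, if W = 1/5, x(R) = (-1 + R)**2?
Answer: 58564/625 ≈ 93.702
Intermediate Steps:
W = 1/5 (W = 1*(1/5) = 1/5 ≈ 0.20000)
p(q) = q**2 + (-1 + q)**2 - 5*q (p(q) = (q**2 - 5*q) + (-1 + q)**2 = q**2 + (-1 + q)**2 - 5*q)
J(u, U) = -8/25 (J(u, U) = 1 - 7*1/5 + 2*(1/5)**2 = 1 - 7/5 + 2*(1/25) = 1 - 7/5 + 2/25 = -8/25)
(2*5 + J(1, -1))**2 = (2*5 - 8/25)**2 = (10 - 8/25)**2 = (242/25)**2 = 58564/625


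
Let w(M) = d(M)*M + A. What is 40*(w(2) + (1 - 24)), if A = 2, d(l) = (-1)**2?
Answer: -760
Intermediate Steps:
d(l) = 1
w(M) = 2 + M (w(M) = 1*M + 2 = M + 2 = 2 + M)
40*(w(2) + (1 - 24)) = 40*((2 + 2) + (1 - 24)) = 40*(4 - 23) = 40*(-19) = -760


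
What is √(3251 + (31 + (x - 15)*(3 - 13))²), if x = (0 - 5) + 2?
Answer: 6*√1327 ≈ 218.57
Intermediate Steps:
x = -3 (x = -5 + 2 = -3)
√(3251 + (31 + (x - 15)*(3 - 13))²) = √(3251 + (31 + (-3 - 15)*(3 - 13))²) = √(3251 + (31 - 18*(-10))²) = √(3251 + (31 + 180)²) = √(3251 + 211²) = √(3251 + 44521) = √47772 = 6*√1327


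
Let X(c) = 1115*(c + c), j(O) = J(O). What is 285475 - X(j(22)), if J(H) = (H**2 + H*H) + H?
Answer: -1922225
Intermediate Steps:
J(H) = H + 2*H**2 (J(H) = (H**2 + H**2) + H = 2*H**2 + H = H + 2*H**2)
j(O) = O*(1 + 2*O)
X(c) = 2230*c (X(c) = 1115*(2*c) = 2230*c)
285475 - X(j(22)) = 285475 - 2230*22*(1 + 2*22) = 285475 - 2230*22*(1 + 44) = 285475 - 2230*22*45 = 285475 - 2230*990 = 285475 - 1*2207700 = 285475 - 2207700 = -1922225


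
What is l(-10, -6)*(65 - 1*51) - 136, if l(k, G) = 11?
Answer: 18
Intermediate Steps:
l(-10, -6)*(65 - 1*51) - 136 = 11*(65 - 1*51) - 136 = 11*(65 - 51) - 136 = 11*14 - 136 = 154 - 136 = 18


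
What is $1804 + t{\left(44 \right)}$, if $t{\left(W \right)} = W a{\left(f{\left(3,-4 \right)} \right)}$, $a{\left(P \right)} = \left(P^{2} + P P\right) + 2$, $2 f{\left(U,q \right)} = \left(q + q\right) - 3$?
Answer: $4554$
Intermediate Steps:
$f{\left(U,q \right)} = - \frac{3}{2} + q$ ($f{\left(U,q \right)} = \frac{\left(q + q\right) - 3}{2} = \frac{2 q - 3}{2} = \frac{-3 + 2 q}{2} = - \frac{3}{2} + q$)
$a{\left(P \right)} = 2 + 2 P^{2}$ ($a{\left(P \right)} = \left(P^{2} + P^{2}\right) + 2 = 2 P^{2} + 2 = 2 + 2 P^{2}$)
$t{\left(W \right)} = \frac{125 W}{2}$ ($t{\left(W \right)} = W \left(2 + 2 \left(- \frac{3}{2} - 4\right)^{2}\right) = W \left(2 + 2 \left(- \frac{11}{2}\right)^{2}\right) = W \left(2 + 2 \cdot \frac{121}{4}\right) = W \left(2 + \frac{121}{2}\right) = W \frac{125}{2} = \frac{125 W}{2}$)
$1804 + t{\left(44 \right)} = 1804 + \frac{125}{2} \cdot 44 = 1804 + 2750 = 4554$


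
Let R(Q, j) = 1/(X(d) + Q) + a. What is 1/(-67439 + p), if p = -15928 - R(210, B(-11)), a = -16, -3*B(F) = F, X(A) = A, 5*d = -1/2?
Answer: -2099/174953759 ≈ -1.1997e-5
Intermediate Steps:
d = -⅒ (d = (-1/2)/5 = (-1*½)/5 = (⅕)*(-½) = -⅒ ≈ -0.10000)
B(F) = -F/3
R(Q, j) = -16 + 1/(-⅒ + Q) (R(Q, j) = 1/(-⅒ + Q) - 16 = -16 + 1/(-⅒ + Q))
p = -33399298/2099 (p = -15928 - 2*(13 - 80*210)/(-1 + 10*210) = -15928 - 2*(13 - 16800)/(-1 + 2100) = -15928 - 2*(-16787)/2099 = -15928 - 1*(-33574/2099) = -15928 + 33574/2099 = -33399298/2099 ≈ -15912.)
1/(-67439 + p) = 1/(-67439 - 33399298/2099) = 1/(-174953759/2099) = -2099/174953759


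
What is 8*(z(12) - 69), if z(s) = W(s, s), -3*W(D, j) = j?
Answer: -584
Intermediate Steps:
W(D, j) = -j/3
z(s) = -s/3
8*(z(12) - 69) = 8*(-⅓*12 - 69) = 8*(-4 - 69) = 8*(-73) = -584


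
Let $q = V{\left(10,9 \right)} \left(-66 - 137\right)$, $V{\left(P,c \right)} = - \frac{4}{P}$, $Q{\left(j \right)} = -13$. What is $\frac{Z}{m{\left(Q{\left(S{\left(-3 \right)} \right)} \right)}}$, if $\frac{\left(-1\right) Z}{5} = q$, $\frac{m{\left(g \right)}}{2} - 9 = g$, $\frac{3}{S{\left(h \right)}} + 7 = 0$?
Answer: $\frac{203}{4} \approx 50.75$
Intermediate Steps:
$S{\left(h \right)} = - \frac{3}{7}$ ($S{\left(h \right)} = \frac{3}{-7 + 0} = \frac{3}{-7} = 3 \left(- \frac{1}{7}\right) = - \frac{3}{7}$)
$m{\left(g \right)} = 18 + 2 g$
$q = \frac{406}{5}$ ($q = - \frac{4}{10} \left(-66 - 137\right) = \left(-4\right) \frac{1}{10} \left(-203\right) = \left(- \frac{2}{5}\right) \left(-203\right) = \frac{406}{5} \approx 81.2$)
$Z = -406$ ($Z = \left(-5\right) \frac{406}{5} = -406$)
$\frac{Z}{m{\left(Q{\left(S{\left(-3 \right)} \right)} \right)}} = - \frac{406}{18 + 2 \left(-13\right)} = - \frac{406}{18 - 26} = - \frac{406}{-8} = \left(-406\right) \left(- \frac{1}{8}\right) = \frac{203}{4}$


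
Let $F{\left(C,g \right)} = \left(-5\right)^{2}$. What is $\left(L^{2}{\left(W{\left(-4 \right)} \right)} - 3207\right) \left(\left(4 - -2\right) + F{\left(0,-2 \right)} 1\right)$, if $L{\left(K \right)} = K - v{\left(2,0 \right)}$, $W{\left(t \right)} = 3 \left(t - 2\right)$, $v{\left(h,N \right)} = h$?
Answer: $-87017$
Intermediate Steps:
$F{\left(C,g \right)} = 25$
$W{\left(t \right)} = -6 + 3 t$ ($W{\left(t \right)} = 3 \left(-2 + t\right) = -6 + 3 t$)
$L{\left(K \right)} = -2 + K$ ($L{\left(K \right)} = K - 2 = -2 + K$)
$\left(L^{2}{\left(W{\left(-4 \right)} \right)} - 3207\right) \left(\left(4 - -2\right) + F{\left(0,-2 \right)} 1\right) = \left(\left(-2 + \left(-6 + 3 \left(-4\right)\right)\right)^{2} - 3207\right) \left(\left(4 - -2\right) + 25 \cdot 1\right) = \left(\left(-2 - 18\right)^{2} - 3207\right) \left(\left(4 + 2\right) + 25\right) = \left(\left(-2 - 18\right)^{2} - 3207\right) \left(6 + 25\right) = \left(\left(-20\right)^{2} - 3207\right) 31 = \left(400 - 3207\right) 31 = \left(-2807\right) 31 = -87017$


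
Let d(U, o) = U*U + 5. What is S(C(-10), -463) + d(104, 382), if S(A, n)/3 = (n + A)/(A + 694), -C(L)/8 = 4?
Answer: 7162017/662 ≈ 10819.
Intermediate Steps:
C(L) = -32 (C(L) = -8*4 = -32)
S(A, n) = 3*(A + n)/(694 + A) (S(A, n) = 3*((n + A)/(A + 694)) = 3*((A + n)/(694 + A)) = 3*(A + n)/(694 + A))
d(U, o) = 5 + U² (d(U, o) = U² + 5 = 5 + U²)
S(C(-10), -463) + d(104, 382) = 3*(-32 - 463)/(694 - 32) + (5 + 104²) = 3*(-495)/662 + (5 + 10816) = 3*(1/662)*(-495) + 10821 = -1485/662 + 10821 = 7162017/662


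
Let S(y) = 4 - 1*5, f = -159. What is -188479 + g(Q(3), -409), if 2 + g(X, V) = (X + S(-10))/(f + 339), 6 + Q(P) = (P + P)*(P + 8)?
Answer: -33926521/180 ≈ -1.8848e+5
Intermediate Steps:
Q(P) = -6 + 2*P*(8 + P) (Q(P) = -6 + (P + P)*(P + 8) = -6 + (2*P)*(8 + P) = -6 + 2*P*(8 + P))
S(y) = -1 (S(y) = 4 - 5 = -1)
g(X, V) = -361/180 + X/180 (g(X, V) = -2 + (X - 1)/(-159 + 339) = -2 + (-1 + X)/180 = -2 + (-1 + X)*(1/180) = -2 + (-1/180 + X/180) = -361/180 + X/180)
-188479 + g(Q(3), -409) = -188479 + (-361/180 + (-6 + 2*3² + 16*3)/180) = -188479 + (-361/180 + (-6 + 2*9 + 48)/180) = -188479 + (-361/180 + (-6 + 18 + 48)/180) = -188479 + (-361/180 + (1/180)*60) = -188479 + (-361/180 + ⅓) = -188479 - 301/180 = -33926521/180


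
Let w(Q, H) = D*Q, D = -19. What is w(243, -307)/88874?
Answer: -4617/88874 ≈ -0.051950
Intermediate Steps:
w(Q, H) = -19*Q
w(243, -307)/88874 = -19*243/88874 = -4617*1/88874 = -4617/88874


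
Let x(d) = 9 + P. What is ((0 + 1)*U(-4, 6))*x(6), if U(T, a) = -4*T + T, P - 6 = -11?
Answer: 48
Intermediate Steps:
P = -5 (P = 6 - 11 = -5)
U(T, a) = -3*T
x(d) = 4 (x(d) = 9 - 5 = 4)
((0 + 1)*U(-4, 6))*x(6) = ((0 + 1)*(-3*(-4)))*4 = (1*12)*4 = 12*4 = 48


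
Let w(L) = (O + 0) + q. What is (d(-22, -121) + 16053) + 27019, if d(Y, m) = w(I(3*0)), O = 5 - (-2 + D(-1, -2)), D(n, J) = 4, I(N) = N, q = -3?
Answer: 43072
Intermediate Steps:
O = 3 (O = 5 - (-2 + 4) = 5 - 2 = 3)
w(L) = 0 (w(L) = (3 + 0) - 3 = 3 - 3 = 0)
d(Y, m) = 0
(d(-22, -121) + 16053) + 27019 = (0 + 16053) + 27019 = 16053 + 27019 = 43072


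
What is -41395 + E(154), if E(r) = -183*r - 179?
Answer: -69756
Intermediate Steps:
E(r) = -179 - 183*r
-41395 + E(154) = -41395 + (-179 - 183*154) = -41395 + (-179 - 28182) = -41395 - 28361 = -69756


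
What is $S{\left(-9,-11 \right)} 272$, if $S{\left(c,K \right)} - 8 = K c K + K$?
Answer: $-297024$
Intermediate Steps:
$S{\left(c,K \right)} = 8 + K + c K^{2}$ ($S{\left(c,K \right)} = 8 + \left(K c K + K\right) = 8 + \left(c K^{2} + K\right) = 8 + \left(K + c K^{2}\right) = 8 + K + c K^{2}$)
$S{\left(-9,-11 \right)} 272 = \left(8 - 11 - 9 \left(-11\right)^{2}\right) 272 = \left(8 - 11 - 1089\right) 272 = \left(-1092\right) 272 = -297024$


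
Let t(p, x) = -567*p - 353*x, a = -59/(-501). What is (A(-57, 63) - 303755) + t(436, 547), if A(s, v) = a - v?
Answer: -372804562/501 ≈ -7.4412e+5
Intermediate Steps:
a = 59/501 (a = -59*(-1/501) = 59/501 ≈ 0.11776)
A(s, v) = 59/501 - v
(A(-57, 63) - 303755) + t(436, 547) = ((59/501 - 1*63) - 303755) + (-567*436 - 353*547) = ((59/501 - 63) - 303755) + (-247212 - 193091) = (-31504/501 - 303755) - 440303 = -152212759/501 - 440303 = -372804562/501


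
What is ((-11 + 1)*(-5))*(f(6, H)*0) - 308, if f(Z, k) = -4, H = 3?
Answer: -308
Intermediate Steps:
((-11 + 1)*(-5))*(f(6, H)*0) - 308 = ((-11 + 1)*(-5))*(-4*0) - 308 = -10*(-5)*0 - 308 = 50*0 - 308 = 0 - 308 = -308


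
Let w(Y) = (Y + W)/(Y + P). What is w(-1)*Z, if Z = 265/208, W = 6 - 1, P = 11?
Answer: 53/104 ≈ 0.50961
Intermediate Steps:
W = 5
Z = 265/208 (Z = 265*(1/208) = 265/208 ≈ 1.2740)
w(Y) = (5 + Y)/(11 + Y) (w(Y) = (Y + 5)/(Y + 11) = (5 + Y)/(11 + Y))
w(-1)*Z = ((5 - 1)/(11 - 1))*(265/208) = (4/10)*(265/208) = ((⅒)*4)*(265/208) = (⅖)*(265/208) = 53/104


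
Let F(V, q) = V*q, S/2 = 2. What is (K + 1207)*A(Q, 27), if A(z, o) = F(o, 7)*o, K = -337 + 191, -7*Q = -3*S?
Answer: 5414283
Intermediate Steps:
S = 4 (S = 2*2 = 4)
Q = 12/7 (Q = -(-3)*4/7 = -⅐*(-12) = 12/7 ≈ 1.7143)
K = -146
A(z, o) = 7*o² (A(z, o) = (o*7)*o = (7*o)*o = 7*o²)
(K + 1207)*A(Q, 27) = (-146 + 1207)*(7*27²) = 1061*(7*729) = 1061*5103 = 5414283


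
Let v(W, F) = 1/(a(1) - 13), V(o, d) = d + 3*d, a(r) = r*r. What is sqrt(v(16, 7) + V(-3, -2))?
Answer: I*sqrt(291)/6 ≈ 2.8431*I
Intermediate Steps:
a(r) = r**2
V(o, d) = 4*d
v(W, F) = -1/12 (v(W, F) = 1/(1**2 - 13) = 1/(1 - 13) = 1/(-12) = -1/12)
sqrt(v(16, 7) + V(-3, -2)) = sqrt(-1/12 + 4*(-2)) = sqrt(-1/12 - 8) = sqrt(-97/12) = I*sqrt(291)/6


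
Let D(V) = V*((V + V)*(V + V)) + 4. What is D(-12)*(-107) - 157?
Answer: 738999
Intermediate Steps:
D(V) = 4 + 4*V³ (D(V) = V*((2*V)*(2*V)) + 4 = V*(4*V²) + 4 = 4*V³ + 4 = 4 + 4*V³)
D(-12)*(-107) - 157 = (4 + 4*(-12)³)*(-107) - 157 = (4 + 4*(-1728))*(-107) - 157 = (4 - 6912)*(-107) - 157 = -6908*(-107) - 157 = 739156 - 157 = 738999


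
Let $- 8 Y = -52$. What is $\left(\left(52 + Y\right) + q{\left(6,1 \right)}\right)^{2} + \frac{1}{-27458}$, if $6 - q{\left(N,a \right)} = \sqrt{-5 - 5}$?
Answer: $\frac{227915127}{54916} - 129 i \sqrt{10} \approx 4150.3 - 407.93 i$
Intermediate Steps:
$Y = \frac{13}{2}$ ($Y = \left(- \frac{1}{8}\right) \left(-52\right) = \frac{13}{2} \approx 6.5$)
$q{\left(N,a \right)} = 6 - i \sqrt{10}$ ($q{\left(N,a \right)} = 6 - \sqrt{-5 - 5} = 6 - \sqrt{-10} = 6 - i \sqrt{10}$)
$\left(\left(52 + Y\right) + q{\left(6,1 \right)}\right)^{2} + \frac{1}{-27458} = \left(\left(52 + \frac{13}{2}\right) + \left(6 - i \sqrt{10}\right)\right)^{2} + \frac{1}{-27458} = \left(\frac{117}{2} + \left(6 - i \sqrt{10}\right)\right)^{2} - \frac{1}{27458} = \left(\frac{129}{2} - i \sqrt{10}\right)^{2} - \frac{1}{27458} = - \frac{1}{27458} + \left(\frac{129}{2} - i \sqrt{10}\right)^{2}$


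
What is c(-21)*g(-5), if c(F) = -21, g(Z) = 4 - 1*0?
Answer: -84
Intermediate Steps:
g(Z) = 4 (g(Z) = 4 + 0 = 4)
c(-21)*g(-5) = -21*4 = -84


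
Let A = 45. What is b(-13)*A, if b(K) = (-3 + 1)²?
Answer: 180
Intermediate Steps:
b(K) = 4 (b(K) = (-2)² = 4)
b(-13)*A = 4*45 = 180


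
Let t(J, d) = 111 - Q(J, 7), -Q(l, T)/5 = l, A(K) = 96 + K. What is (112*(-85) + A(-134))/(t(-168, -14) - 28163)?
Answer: 4779/14446 ≈ 0.33082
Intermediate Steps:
Q(l, T) = -5*l
t(J, d) = 111 + 5*J (t(J, d) = 111 - (-5)*J = 111 + 5*J)
(112*(-85) + A(-134))/(t(-168, -14) - 28163) = (112*(-85) + (96 - 134))/((111 + 5*(-168)) - 28163) = (-9520 - 38)/((111 - 840) - 28163) = -9558/(-729 - 28163) = -9558/(-28892) = -9558*(-1/28892) = 4779/14446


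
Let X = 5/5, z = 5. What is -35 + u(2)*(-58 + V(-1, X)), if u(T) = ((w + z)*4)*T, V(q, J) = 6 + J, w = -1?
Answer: -1667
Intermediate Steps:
X = 1 (X = 5*(⅕) = 1)
u(T) = 16*T (u(T) = ((-1 + 5)*4)*T = (4*4)*T = 16*T)
-35 + u(2)*(-58 + V(-1, X)) = -35 + (16*2)*(-58 + (6 + 1)) = -35 + 32*(-58 + 7) = -35 + 32*(-51) = -35 - 1632 = -1667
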